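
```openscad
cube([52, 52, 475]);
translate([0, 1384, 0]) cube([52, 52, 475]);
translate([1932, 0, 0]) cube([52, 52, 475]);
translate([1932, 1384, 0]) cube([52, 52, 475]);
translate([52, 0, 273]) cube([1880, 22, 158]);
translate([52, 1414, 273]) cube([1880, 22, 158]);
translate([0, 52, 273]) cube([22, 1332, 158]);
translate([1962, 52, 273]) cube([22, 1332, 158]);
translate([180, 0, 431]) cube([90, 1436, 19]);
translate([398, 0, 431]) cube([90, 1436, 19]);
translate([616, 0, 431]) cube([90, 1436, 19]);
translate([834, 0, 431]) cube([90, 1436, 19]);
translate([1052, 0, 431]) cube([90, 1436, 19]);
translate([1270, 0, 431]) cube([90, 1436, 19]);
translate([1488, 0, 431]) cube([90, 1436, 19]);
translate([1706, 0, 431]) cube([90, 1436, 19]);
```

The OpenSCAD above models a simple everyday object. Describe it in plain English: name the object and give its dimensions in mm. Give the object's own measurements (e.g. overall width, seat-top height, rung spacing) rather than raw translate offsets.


A bed frame 1984 mm long (x) by 1436 mm wide (y). Four 52×52 mm corner posts, 475 mm tall, at the corners of the footprint. Four rails of 22 mm thickness and 158 mm height run between adjacent posts with their undersides at z = 273 mm, their outer faces flush with the outside of the frame (the two x-running rails run between the posts' inner faces; the two y-running rails run between the posts' inner faces). 8 slats, each 90 mm wide (x) and 19 mm thick, lie across the top of the two x-running rails, running the full 1436 mm width of the frame in y; along x they sit between the end posts with a 128 mm gap after the −x posts and between neighbouring slats, leaving 136 mm before the +x posts.


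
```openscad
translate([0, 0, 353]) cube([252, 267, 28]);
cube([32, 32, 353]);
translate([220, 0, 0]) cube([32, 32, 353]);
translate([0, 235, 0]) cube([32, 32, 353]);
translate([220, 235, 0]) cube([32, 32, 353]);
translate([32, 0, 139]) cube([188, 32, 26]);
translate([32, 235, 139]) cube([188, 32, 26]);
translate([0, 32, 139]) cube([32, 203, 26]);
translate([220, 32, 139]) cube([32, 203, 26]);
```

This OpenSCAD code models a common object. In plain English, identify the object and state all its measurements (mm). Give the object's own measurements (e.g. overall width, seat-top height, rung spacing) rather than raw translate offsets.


A simple wooden stool: a rectangular seat 252 mm (x) by 267 mm (y), 28 mm thick, top face at z = 381 mm, on four square legs, each 32×32 mm in cross-section. The legs rest on z = 0, each flush with a corner of the seat. Four stretchers, 32 mm wide and 26 mm tall, connect adjacent legs with their undersides at z = 139 mm, each running between the inner faces of the legs it joins and aligned with the legs' outer faces on the other axis.


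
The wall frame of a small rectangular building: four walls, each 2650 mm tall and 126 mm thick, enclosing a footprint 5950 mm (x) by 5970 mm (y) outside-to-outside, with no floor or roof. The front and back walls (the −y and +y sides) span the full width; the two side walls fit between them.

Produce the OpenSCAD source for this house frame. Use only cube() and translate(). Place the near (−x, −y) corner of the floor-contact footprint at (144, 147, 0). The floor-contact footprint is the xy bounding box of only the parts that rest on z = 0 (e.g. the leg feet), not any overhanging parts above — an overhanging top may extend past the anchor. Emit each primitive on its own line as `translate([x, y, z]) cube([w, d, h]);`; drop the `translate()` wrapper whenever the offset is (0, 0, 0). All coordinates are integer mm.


translate([144, 147, 0]) cube([5950, 126, 2650]);
translate([144, 5991, 0]) cube([5950, 126, 2650]);
translate([144, 273, 0]) cube([126, 5718, 2650]);
translate([5968, 273, 0]) cube([126, 5718, 2650]);


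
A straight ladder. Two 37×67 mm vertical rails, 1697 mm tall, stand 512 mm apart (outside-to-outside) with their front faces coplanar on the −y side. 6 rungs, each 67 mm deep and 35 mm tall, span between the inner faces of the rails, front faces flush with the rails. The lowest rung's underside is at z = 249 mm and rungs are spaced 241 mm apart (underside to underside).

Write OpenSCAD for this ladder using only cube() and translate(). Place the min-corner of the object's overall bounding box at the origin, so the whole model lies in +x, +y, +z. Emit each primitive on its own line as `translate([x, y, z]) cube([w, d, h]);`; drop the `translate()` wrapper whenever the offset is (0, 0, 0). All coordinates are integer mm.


cube([37, 67, 1697]);
translate([475, 0, 0]) cube([37, 67, 1697]);
translate([37, 0, 249]) cube([438, 67, 35]);
translate([37, 0, 490]) cube([438, 67, 35]);
translate([37, 0, 731]) cube([438, 67, 35]);
translate([37, 0, 972]) cube([438, 67, 35]);
translate([37, 0, 1213]) cube([438, 67, 35]);
translate([37, 0, 1454]) cube([438, 67, 35]);


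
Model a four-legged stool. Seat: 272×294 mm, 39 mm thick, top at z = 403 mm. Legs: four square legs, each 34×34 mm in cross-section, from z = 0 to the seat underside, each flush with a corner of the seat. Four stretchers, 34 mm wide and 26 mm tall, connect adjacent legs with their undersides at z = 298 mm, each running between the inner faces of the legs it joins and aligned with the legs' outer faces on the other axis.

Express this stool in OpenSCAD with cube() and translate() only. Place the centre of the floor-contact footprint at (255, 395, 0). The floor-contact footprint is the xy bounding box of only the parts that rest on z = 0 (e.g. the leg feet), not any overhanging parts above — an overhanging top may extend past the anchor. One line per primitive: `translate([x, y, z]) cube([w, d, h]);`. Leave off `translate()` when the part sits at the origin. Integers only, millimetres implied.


translate([119, 248, 364]) cube([272, 294, 39]);
translate([119, 248, 0]) cube([34, 34, 364]);
translate([357, 248, 0]) cube([34, 34, 364]);
translate([119, 508, 0]) cube([34, 34, 364]);
translate([357, 508, 0]) cube([34, 34, 364]);
translate([153, 248, 298]) cube([204, 34, 26]);
translate([153, 508, 298]) cube([204, 34, 26]);
translate([119, 282, 298]) cube([34, 226, 26]);
translate([357, 282, 298]) cube([34, 226, 26]);


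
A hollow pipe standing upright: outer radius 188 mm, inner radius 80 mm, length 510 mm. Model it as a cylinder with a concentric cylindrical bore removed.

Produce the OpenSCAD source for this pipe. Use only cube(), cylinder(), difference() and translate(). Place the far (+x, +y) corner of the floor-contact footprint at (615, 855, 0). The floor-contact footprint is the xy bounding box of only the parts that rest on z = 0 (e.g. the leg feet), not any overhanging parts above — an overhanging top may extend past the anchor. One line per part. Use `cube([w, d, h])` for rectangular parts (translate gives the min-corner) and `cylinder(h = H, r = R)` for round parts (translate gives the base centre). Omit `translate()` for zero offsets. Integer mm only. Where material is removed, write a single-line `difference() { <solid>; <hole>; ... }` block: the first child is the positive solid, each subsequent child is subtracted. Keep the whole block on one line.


difference() { translate([427, 667, 0]) cylinder(h = 510, r = 188); translate([427, 667, 0]) cylinder(h = 510, r = 80); }


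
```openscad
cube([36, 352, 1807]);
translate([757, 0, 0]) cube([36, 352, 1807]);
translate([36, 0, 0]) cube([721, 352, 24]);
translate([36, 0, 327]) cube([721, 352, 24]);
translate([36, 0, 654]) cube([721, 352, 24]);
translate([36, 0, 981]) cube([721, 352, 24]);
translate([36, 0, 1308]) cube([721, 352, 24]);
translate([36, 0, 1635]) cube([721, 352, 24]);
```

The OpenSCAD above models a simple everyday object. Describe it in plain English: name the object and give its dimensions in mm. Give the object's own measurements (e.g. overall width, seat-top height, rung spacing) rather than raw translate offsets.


An open bookshelf. Two side panels, each 36 mm thick, 352 mm deep and 1807 mm tall, stand 793 mm apart (outside-to-outside). Between them sit 6 shelves, each 24 mm thick and 352 mm deep, spanning the full gap between the sides. The bottom shelf rests on the floor (its underside at z = 0) and the clear gap between one shelf's top and the next shelf's underside is 303 mm.


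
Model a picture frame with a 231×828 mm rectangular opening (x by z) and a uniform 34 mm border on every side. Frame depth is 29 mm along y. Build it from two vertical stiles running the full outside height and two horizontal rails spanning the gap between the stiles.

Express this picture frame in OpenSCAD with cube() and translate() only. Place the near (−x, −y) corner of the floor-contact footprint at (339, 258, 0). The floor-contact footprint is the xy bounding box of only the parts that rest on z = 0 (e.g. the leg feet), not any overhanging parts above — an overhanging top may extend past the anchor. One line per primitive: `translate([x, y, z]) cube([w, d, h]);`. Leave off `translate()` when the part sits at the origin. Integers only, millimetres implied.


translate([339, 258, 0]) cube([34, 29, 896]);
translate([604, 258, 0]) cube([34, 29, 896]);
translate([373, 258, 0]) cube([231, 29, 34]);
translate([373, 258, 862]) cube([231, 29, 34]);


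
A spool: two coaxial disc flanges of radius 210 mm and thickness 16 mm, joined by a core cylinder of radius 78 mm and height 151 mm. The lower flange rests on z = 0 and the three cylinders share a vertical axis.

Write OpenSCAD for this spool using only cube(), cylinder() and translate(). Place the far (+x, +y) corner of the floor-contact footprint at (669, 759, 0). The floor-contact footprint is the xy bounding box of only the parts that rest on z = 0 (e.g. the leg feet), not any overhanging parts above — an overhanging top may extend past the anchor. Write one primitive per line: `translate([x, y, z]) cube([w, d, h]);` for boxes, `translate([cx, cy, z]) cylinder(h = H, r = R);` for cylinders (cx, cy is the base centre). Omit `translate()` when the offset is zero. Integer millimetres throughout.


translate([459, 549, 0]) cylinder(h = 16, r = 210);
translate([459, 549, 16]) cylinder(h = 151, r = 78);
translate([459, 549, 167]) cylinder(h = 16, r = 210);


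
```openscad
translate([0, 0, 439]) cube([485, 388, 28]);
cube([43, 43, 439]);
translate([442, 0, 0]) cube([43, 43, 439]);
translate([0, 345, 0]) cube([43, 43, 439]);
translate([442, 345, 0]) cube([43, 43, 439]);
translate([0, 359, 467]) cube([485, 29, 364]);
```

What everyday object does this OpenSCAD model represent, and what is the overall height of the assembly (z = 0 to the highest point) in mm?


A chair. The overall height is 831 mm.

A slab on four corner posts with a tall panel at the back — a chair. The seat slab sits at z = 439 with thickness 28, and the 364 mm backrest starts at the seat top, so the overall height is 439 + 28 + 364 = 831 mm.


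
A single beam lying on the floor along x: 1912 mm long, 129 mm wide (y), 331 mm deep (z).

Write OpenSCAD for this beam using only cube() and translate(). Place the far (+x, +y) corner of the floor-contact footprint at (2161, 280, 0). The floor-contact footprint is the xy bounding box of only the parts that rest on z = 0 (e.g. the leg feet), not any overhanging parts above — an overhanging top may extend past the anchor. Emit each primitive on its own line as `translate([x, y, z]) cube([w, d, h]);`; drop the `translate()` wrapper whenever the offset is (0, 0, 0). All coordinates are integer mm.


translate([249, 151, 0]) cube([1912, 129, 331]);


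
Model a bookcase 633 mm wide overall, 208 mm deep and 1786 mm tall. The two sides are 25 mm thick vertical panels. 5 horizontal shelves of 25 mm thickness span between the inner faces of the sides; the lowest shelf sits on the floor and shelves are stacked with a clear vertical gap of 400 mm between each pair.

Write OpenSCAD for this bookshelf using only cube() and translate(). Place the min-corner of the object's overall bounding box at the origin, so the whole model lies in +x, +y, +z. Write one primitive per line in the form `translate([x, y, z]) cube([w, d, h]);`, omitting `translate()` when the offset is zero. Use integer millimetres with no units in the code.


cube([25, 208, 1786]);
translate([608, 0, 0]) cube([25, 208, 1786]);
translate([25, 0, 0]) cube([583, 208, 25]);
translate([25, 0, 425]) cube([583, 208, 25]);
translate([25, 0, 850]) cube([583, 208, 25]);
translate([25, 0, 1275]) cube([583, 208, 25]);
translate([25, 0, 1700]) cube([583, 208, 25]);


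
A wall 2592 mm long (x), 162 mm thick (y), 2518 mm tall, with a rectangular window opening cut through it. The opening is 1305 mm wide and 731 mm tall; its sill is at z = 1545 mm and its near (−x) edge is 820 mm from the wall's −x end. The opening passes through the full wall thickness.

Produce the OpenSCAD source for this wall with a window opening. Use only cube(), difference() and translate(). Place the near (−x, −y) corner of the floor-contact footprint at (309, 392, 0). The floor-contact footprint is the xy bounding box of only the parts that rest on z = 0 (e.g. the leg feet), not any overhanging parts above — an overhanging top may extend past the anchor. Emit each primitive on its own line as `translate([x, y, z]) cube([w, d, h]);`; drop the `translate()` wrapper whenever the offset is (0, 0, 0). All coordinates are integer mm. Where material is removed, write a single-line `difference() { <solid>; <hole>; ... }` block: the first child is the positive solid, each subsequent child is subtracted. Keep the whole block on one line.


difference() { translate([309, 392, 0]) cube([2592, 162, 2518]); translate([1129, 392, 1545]) cube([1305, 162, 731]); }


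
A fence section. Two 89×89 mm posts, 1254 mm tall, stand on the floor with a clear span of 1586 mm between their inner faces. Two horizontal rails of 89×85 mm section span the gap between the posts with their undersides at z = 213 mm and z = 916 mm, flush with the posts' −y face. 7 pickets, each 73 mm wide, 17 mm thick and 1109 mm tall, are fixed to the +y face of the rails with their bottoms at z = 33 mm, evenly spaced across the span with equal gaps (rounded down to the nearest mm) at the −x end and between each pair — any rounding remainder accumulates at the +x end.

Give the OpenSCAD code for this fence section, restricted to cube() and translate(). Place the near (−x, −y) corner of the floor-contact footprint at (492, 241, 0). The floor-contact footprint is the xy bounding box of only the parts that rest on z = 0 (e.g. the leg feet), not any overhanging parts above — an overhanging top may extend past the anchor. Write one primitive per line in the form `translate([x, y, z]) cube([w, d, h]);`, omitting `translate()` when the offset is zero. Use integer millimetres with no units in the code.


translate([492, 241, 0]) cube([89, 89, 1254]);
translate([2167, 241, 0]) cube([89, 89, 1254]);
translate([581, 241, 213]) cube([1586, 89, 85]);
translate([581, 241, 916]) cube([1586, 89, 85]);
translate([715, 330, 33]) cube([73, 17, 1109]);
translate([922, 330, 33]) cube([73, 17, 1109]);
translate([1129, 330, 33]) cube([73, 17, 1109]);
translate([1336, 330, 33]) cube([73, 17, 1109]);
translate([1543, 330, 33]) cube([73, 17, 1109]);
translate([1750, 330, 33]) cube([73, 17, 1109]);
translate([1957, 330, 33]) cube([73, 17, 1109]);


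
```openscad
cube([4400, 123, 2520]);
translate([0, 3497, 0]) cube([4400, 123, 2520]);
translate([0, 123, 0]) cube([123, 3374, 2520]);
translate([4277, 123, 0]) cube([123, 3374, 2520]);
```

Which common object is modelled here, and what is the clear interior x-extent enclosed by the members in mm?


A house (or room) frame. The interior width is 4154 mm.

Four 2520 mm walls enclosing a rectangle with no floor or roof — a room or house frame. Outside width is 4400 mm and wall thickness is 123 mm, so the interior width is 4400 − 2 × 123 = 4154 mm.


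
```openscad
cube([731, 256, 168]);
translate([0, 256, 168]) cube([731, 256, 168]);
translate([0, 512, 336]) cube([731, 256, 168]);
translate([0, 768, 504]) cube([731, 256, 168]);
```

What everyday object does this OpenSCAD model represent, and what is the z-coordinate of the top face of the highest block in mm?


A staircase. The total rise is 672 mm.

4 identical blocks, each offset up and back from the previous — a staircase. Each step is 168 mm tall and there are 4 of them, so the total rise is 4 × 168 = 672 mm.


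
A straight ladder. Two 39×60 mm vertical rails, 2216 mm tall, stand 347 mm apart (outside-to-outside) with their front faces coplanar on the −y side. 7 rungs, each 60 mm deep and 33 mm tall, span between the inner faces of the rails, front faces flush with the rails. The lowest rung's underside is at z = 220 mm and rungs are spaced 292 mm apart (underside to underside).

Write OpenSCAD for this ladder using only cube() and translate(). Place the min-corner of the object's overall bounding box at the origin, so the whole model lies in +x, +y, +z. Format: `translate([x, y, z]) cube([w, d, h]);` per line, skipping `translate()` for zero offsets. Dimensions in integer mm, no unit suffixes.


cube([39, 60, 2216]);
translate([308, 0, 0]) cube([39, 60, 2216]);
translate([39, 0, 220]) cube([269, 60, 33]);
translate([39, 0, 512]) cube([269, 60, 33]);
translate([39, 0, 804]) cube([269, 60, 33]);
translate([39, 0, 1096]) cube([269, 60, 33]);
translate([39, 0, 1388]) cube([269, 60, 33]);
translate([39, 0, 1680]) cube([269, 60, 33]);
translate([39, 0, 1972]) cube([269, 60, 33]);


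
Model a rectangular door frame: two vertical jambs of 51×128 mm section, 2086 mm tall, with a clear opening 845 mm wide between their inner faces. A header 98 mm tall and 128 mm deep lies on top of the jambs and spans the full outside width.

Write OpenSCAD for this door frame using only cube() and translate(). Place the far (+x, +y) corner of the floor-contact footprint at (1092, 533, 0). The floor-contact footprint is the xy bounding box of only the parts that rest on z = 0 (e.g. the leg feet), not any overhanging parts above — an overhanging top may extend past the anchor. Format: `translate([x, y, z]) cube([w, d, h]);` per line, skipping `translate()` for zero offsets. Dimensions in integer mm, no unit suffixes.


translate([145, 405, 0]) cube([51, 128, 2086]);
translate([1041, 405, 0]) cube([51, 128, 2086]);
translate([145, 405, 2086]) cube([947, 128, 98]);


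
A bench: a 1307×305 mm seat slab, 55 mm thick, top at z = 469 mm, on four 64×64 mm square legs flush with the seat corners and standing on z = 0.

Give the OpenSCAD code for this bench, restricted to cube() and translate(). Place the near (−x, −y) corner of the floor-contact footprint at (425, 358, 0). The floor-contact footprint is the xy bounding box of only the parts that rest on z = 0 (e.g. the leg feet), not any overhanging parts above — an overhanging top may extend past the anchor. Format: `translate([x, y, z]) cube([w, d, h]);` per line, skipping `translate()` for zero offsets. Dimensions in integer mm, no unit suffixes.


translate([425, 358, 414]) cube([1307, 305, 55]);
translate([425, 358, 0]) cube([64, 64, 414]);
translate([425, 599, 0]) cube([64, 64, 414]);
translate([1668, 358, 0]) cube([64, 64, 414]);
translate([1668, 599, 0]) cube([64, 64, 414]);


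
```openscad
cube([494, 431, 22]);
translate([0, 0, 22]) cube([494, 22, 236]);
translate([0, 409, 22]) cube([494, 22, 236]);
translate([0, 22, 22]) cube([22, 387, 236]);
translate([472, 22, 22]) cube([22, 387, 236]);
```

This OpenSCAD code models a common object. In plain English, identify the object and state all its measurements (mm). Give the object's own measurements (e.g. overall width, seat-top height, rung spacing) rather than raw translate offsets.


An open-topped rectangular box: outside dimensions 494×431×258 mm, with a uniform wall and base thickness of 22 mm. The base is a full 494×431 slab on the floor; four walls sit on top of the base. The front and back walls (the −y and +y sides) span the full width; the two side walls fit between them.


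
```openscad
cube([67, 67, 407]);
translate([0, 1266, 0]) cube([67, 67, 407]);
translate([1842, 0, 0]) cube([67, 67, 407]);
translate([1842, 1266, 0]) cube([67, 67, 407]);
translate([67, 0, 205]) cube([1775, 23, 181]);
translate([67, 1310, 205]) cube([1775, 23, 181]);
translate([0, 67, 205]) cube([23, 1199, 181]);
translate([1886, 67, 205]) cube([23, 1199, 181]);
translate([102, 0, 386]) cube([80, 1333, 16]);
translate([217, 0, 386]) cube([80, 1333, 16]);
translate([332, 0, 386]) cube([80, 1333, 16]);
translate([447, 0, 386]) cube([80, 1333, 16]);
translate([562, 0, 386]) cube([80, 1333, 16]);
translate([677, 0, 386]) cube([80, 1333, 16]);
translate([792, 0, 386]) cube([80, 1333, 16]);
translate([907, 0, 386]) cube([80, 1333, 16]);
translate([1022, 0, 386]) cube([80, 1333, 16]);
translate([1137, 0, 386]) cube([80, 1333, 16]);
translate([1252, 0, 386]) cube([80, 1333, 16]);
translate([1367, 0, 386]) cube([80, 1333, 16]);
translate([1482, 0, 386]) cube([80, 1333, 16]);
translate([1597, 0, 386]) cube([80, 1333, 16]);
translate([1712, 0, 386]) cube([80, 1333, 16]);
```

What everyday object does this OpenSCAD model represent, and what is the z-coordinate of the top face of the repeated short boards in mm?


A bed frame. The slat-top height is 402 mm.

Four posts, four rails, and a row of slats — a bed frame. Slats sit on the rails at z = 205 + 181 = 386; with slat thickness 16, the top is 402 mm.


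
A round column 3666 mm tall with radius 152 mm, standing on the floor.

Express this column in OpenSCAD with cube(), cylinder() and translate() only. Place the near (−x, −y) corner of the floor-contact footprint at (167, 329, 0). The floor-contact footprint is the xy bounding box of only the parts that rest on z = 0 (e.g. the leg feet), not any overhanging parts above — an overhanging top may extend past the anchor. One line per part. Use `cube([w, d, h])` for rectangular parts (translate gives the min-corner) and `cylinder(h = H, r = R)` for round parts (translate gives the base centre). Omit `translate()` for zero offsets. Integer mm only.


translate([319, 481, 0]) cylinder(h = 3666, r = 152);


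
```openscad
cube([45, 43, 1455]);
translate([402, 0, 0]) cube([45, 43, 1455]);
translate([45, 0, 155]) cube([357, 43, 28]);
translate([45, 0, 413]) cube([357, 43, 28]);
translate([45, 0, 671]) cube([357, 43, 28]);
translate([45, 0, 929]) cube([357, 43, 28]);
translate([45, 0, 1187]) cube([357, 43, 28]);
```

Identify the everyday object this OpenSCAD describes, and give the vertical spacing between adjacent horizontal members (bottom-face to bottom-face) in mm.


A ladder. The rung spacing is 258 mm.

Two tall 45×43 posts with 5 short bars between them — a ladder. Adjacent rungs sit at z = 155 and z = 413, so the spacing is 413 − 155 = 258 mm.


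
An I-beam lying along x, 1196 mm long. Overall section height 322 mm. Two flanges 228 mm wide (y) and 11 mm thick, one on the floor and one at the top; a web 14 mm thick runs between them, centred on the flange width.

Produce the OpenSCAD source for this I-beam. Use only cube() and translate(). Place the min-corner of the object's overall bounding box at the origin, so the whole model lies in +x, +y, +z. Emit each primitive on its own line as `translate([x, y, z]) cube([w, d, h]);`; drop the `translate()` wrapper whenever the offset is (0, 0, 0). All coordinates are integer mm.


cube([1196, 228, 11]);
translate([0, 107, 11]) cube([1196, 14, 300]);
translate([0, 0, 311]) cube([1196, 228, 11]);


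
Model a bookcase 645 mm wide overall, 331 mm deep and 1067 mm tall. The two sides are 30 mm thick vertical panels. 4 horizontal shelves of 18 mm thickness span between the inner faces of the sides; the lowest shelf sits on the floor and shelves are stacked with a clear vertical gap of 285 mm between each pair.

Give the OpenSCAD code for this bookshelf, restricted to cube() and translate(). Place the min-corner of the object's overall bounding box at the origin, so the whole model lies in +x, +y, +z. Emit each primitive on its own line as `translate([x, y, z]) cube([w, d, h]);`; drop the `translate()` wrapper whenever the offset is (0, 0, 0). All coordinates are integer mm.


cube([30, 331, 1067]);
translate([615, 0, 0]) cube([30, 331, 1067]);
translate([30, 0, 0]) cube([585, 331, 18]);
translate([30, 0, 303]) cube([585, 331, 18]);
translate([30, 0, 606]) cube([585, 331, 18]);
translate([30, 0, 909]) cube([585, 331, 18]);


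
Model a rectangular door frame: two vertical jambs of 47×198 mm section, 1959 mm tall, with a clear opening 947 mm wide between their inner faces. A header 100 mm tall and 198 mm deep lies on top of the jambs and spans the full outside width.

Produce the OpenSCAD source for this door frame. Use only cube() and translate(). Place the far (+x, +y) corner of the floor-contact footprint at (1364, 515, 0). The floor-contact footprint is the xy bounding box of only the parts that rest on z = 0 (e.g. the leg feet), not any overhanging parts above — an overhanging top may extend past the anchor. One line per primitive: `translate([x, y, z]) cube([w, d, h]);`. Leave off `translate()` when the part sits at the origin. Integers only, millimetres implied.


translate([323, 317, 0]) cube([47, 198, 1959]);
translate([1317, 317, 0]) cube([47, 198, 1959]);
translate([323, 317, 1959]) cube([1041, 198, 100]);


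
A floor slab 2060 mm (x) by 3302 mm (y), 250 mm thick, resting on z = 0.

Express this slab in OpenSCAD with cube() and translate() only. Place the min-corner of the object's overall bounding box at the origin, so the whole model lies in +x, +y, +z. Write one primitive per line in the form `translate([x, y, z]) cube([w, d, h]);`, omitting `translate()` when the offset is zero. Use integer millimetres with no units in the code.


cube([2060, 3302, 250]);


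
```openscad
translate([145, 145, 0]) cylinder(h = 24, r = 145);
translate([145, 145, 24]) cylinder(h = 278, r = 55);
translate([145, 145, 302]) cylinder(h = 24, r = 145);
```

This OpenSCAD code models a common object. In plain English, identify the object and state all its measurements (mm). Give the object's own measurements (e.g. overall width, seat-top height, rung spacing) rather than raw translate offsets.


A spool: two coaxial disc flanges of radius 145 mm and thickness 24 mm, joined by a core cylinder of radius 55 mm and height 278 mm. The lower flange rests on z = 0 and the three cylinders share a vertical axis.


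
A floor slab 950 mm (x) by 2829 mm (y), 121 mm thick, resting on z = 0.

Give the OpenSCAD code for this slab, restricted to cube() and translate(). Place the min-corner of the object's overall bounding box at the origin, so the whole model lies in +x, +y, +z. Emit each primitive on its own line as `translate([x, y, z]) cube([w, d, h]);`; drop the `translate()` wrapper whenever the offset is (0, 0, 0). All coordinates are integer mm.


cube([950, 2829, 121]);


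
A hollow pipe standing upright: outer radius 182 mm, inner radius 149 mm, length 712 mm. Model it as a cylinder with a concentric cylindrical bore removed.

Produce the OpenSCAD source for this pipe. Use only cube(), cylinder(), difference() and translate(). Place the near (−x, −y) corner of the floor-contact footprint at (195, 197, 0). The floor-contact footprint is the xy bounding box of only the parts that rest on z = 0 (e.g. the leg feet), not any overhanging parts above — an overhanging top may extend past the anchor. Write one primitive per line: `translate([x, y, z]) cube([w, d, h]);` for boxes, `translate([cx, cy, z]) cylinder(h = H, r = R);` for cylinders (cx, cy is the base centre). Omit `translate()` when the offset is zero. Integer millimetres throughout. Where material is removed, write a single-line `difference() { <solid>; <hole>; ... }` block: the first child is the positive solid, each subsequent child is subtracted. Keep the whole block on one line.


difference() { translate([377, 379, 0]) cylinder(h = 712, r = 182); translate([377, 379, 0]) cylinder(h = 712, r = 149); }


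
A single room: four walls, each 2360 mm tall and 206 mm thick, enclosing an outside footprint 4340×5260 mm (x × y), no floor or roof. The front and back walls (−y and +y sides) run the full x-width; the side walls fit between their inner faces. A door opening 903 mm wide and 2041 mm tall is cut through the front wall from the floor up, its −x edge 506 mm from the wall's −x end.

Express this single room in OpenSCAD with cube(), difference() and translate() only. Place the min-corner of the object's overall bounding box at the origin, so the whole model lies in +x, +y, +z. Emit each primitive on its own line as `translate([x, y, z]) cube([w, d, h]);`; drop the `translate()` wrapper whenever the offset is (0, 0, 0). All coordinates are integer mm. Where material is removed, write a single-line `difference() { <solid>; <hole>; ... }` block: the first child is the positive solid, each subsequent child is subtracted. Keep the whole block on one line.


difference() { cube([4340, 206, 2360]); translate([506, 0, 0]) cube([903, 206, 2041]); }
translate([0, 5054, 0]) cube([4340, 206, 2360]);
translate([0, 206, 0]) cube([206, 4848, 2360]);
translate([4134, 206, 0]) cube([206, 4848, 2360]);


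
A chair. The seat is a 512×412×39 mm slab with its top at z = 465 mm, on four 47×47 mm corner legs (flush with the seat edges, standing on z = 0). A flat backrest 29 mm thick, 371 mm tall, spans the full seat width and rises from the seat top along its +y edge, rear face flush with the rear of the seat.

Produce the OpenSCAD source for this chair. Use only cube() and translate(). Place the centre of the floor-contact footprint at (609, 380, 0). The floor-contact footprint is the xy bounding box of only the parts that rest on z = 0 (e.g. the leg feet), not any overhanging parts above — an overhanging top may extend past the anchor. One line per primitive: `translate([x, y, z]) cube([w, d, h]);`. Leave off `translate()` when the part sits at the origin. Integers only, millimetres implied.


translate([353, 174, 426]) cube([512, 412, 39]);
translate([353, 174, 0]) cube([47, 47, 426]);
translate([818, 174, 0]) cube([47, 47, 426]);
translate([353, 539, 0]) cube([47, 47, 426]);
translate([818, 539, 0]) cube([47, 47, 426]);
translate([353, 557, 465]) cube([512, 29, 371]);


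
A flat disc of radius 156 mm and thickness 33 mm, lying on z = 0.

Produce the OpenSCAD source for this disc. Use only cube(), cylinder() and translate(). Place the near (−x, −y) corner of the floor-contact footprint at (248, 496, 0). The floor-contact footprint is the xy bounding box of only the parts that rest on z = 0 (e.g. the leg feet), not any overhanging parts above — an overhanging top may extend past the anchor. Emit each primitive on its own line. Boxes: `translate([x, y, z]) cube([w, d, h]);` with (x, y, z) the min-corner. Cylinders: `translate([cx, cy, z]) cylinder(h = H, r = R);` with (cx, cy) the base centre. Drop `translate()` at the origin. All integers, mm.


translate([404, 652, 0]) cylinder(h = 33, r = 156);


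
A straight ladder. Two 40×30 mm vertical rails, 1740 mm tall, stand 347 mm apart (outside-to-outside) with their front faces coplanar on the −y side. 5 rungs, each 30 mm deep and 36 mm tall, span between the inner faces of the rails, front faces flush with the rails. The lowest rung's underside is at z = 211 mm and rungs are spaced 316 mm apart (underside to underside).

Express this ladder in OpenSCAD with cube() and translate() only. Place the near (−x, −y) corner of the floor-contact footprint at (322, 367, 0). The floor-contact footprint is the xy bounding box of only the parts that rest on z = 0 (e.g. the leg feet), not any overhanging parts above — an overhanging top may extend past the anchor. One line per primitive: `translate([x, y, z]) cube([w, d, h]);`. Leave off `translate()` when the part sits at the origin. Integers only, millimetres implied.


// rung span = 347 - 2*40 = 267
// rung[k] z = 211 + k*316
translate([322, 367, 0]) cube([40, 30, 1740]);
translate([629, 367, 0]) cube([40, 30, 1740]);
translate([362, 367, 211]) cube([267, 30, 36]);
translate([362, 367, 527]) cube([267, 30, 36]);
translate([362, 367, 843]) cube([267, 30, 36]);
translate([362, 367, 1159]) cube([267, 30, 36]);
translate([362, 367, 1475]) cube([267, 30, 36]);


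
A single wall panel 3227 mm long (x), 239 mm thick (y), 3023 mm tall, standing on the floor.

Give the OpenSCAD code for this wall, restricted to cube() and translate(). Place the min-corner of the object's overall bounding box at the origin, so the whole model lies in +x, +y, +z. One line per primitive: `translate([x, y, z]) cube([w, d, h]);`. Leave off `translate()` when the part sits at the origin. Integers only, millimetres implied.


cube([3227, 239, 3023]);


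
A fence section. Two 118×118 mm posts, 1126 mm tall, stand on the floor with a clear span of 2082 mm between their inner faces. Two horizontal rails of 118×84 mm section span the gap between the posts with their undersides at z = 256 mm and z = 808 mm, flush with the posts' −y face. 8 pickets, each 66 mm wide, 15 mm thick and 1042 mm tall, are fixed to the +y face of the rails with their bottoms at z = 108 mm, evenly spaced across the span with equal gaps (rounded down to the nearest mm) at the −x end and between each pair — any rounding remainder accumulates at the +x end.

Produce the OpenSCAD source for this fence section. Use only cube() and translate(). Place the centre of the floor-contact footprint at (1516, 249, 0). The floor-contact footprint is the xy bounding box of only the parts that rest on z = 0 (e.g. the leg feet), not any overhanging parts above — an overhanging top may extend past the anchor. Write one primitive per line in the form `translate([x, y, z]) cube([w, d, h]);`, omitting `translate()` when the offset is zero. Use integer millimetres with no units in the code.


translate([357, 190, 0]) cube([118, 118, 1126]);
translate([2557, 190, 0]) cube([118, 118, 1126]);
translate([475, 190, 256]) cube([2082, 118, 84]);
translate([475, 190, 808]) cube([2082, 118, 84]);
translate([647, 308, 108]) cube([66, 15, 1042]);
translate([885, 308, 108]) cube([66, 15, 1042]);
translate([1123, 308, 108]) cube([66, 15, 1042]);
translate([1361, 308, 108]) cube([66, 15, 1042]);
translate([1599, 308, 108]) cube([66, 15, 1042]);
translate([1837, 308, 108]) cube([66, 15, 1042]);
translate([2075, 308, 108]) cube([66, 15, 1042]);
translate([2313, 308, 108]) cube([66, 15, 1042]);


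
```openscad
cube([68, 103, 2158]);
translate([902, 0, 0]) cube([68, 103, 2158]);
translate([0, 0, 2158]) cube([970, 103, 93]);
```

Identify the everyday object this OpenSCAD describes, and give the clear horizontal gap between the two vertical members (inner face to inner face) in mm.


A door frame. The clear opening width is 834 mm.

Two 2158 mm tall posts with a header on top — a door frame. The left jamb is 68 mm wide at x = 0; the right jamb starts at x = 902. The clear opening is 902 − 68 = 834 mm.


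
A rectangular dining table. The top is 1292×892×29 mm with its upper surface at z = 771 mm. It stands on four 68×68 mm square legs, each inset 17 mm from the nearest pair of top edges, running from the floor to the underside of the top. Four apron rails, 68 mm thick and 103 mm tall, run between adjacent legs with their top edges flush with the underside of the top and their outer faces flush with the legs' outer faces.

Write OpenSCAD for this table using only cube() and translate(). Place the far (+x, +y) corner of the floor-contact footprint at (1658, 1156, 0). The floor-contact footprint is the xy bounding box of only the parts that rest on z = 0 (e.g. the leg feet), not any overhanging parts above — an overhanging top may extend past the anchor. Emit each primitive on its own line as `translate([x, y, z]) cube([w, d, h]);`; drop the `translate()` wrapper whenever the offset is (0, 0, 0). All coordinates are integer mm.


translate([383, 281, 742]) cube([1292, 892, 29]);
translate([400, 298, 0]) cube([68, 68, 742]);
translate([1590, 298, 0]) cube([68, 68, 742]);
translate([400, 1088, 0]) cube([68, 68, 742]);
translate([1590, 1088, 0]) cube([68, 68, 742]);
translate([468, 298, 639]) cube([1122, 68, 103]);
translate([468, 1088, 639]) cube([1122, 68, 103]);
translate([400, 366, 639]) cube([68, 722, 103]);
translate([1590, 366, 639]) cube([68, 722, 103]);


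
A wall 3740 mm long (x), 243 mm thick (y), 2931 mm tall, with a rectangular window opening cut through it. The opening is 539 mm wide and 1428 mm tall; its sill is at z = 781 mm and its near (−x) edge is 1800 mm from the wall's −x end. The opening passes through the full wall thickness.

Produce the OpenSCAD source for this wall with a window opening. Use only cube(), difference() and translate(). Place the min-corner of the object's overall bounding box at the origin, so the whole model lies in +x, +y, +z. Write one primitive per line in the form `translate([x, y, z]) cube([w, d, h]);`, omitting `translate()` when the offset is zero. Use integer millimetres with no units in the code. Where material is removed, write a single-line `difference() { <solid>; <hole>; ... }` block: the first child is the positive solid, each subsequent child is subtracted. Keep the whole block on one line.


difference() { cube([3740, 243, 2931]); translate([1800, 0, 781]) cube([539, 243, 1428]); }


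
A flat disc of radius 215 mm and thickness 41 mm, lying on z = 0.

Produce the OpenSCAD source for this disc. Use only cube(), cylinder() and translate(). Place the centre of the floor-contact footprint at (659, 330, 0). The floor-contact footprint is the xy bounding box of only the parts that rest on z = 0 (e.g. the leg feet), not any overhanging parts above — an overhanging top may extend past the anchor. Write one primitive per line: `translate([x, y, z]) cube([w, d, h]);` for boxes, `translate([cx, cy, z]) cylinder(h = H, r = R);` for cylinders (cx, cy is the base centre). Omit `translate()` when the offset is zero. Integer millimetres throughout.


translate([659, 330, 0]) cylinder(h = 41, r = 215);


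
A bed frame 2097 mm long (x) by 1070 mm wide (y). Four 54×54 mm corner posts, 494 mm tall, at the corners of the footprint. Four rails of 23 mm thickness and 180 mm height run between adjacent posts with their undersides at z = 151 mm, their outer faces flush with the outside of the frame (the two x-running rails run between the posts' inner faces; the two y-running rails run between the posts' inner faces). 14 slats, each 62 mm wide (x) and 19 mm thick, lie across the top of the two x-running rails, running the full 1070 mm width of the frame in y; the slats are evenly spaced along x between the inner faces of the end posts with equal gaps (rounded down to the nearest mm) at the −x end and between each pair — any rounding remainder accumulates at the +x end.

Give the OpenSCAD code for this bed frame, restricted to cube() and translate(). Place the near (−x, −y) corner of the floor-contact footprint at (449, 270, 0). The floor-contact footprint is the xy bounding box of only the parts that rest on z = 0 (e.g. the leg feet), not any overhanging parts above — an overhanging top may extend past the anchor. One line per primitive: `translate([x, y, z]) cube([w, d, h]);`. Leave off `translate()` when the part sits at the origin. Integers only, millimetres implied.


translate([449, 270, 0]) cube([54, 54, 494]);
translate([449, 1286, 0]) cube([54, 54, 494]);
translate([2492, 270, 0]) cube([54, 54, 494]);
translate([2492, 1286, 0]) cube([54, 54, 494]);
translate([503, 270, 151]) cube([1989, 23, 180]);
translate([503, 1317, 151]) cube([1989, 23, 180]);
translate([449, 324, 151]) cube([23, 962, 180]);
translate([2523, 324, 151]) cube([23, 962, 180]);
translate([577, 270, 331]) cube([62, 1070, 19]);
translate([713, 270, 331]) cube([62, 1070, 19]);
translate([849, 270, 331]) cube([62, 1070, 19]);
translate([985, 270, 331]) cube([62, 1070, 19]);
translate([1121, 270, 331]) cube([62, 1070, 19]);
translate([1257, 270, 331]) cube([62, 1070, 19]);
translate([1393, 270, 331]) cube([62, 1070, 19]);
translate([1529, 270, 331]) cube([62, 1070, 19]);
translate([1665, 270, 331]) cube([62, 1070, 19]);
translate([1801, 270, 331]) cube([62, 1070, 19]);
translate([1937, 270, 331]) cube([62, 1070, 19]);
translate([2073, 270, 331]) cube([62, 1070, 19]);
translate([2209, 270, 331]) cube([62, 1070, 19]);
translate([2345, 270, 331]) cube([62, 1070, 19]);
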